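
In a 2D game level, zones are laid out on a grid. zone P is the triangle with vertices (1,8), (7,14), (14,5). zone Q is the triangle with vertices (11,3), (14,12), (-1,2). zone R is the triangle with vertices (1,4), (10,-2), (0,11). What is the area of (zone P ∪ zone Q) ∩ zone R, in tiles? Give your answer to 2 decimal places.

|zone P ∪ zone Q| = 87.6154.
|(zone P ∪ zone Q) ∩ zone R| = 8.86.

8.86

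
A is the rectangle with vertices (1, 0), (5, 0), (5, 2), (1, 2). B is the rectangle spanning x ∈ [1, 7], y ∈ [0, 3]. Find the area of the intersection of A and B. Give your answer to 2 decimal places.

|A∩B|: x∈[1,5], y∈[0,2] → 4·2 = 8.

8.00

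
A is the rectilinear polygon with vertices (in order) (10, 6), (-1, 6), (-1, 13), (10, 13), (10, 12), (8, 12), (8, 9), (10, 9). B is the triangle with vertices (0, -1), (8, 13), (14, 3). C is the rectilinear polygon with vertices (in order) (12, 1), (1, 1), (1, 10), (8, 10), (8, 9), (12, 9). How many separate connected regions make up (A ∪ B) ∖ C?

3

(A ∪ B) ∖ C splits into 3 disjoint pieces (area 41.5, area 3.9048, area 5.8571).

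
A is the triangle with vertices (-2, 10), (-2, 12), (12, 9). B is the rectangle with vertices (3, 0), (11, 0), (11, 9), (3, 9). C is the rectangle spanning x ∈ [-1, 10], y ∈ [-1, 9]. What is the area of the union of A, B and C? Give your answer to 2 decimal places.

133.00

By inclusion–exclusion:
Individual areas: |A| = 14, |B| = 72, |C| = 110.
|A∩B| = 0.
|A∩C| = 0.
|B∩C|: x∈[3,10], y∈[0,9] → 7·9 = 63.
|A∩B∩C| = 0.
|A ∪ B ∪ C| = 196 − 63 + 0 = 133.00.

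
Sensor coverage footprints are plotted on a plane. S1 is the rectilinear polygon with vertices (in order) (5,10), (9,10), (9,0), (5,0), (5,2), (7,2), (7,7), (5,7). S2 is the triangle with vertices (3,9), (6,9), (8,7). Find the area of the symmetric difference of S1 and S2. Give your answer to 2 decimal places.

|S1| = 30, |S2| = 3, |S1∩S2| = 2.2.
|S1 △ S2| = |S1| + |S2| − 2·|S1∩S2| = 30 + 3 − 4.4 = 28.60.

28.60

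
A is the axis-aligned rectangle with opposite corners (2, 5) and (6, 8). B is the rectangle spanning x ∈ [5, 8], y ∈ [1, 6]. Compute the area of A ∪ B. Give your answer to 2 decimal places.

26.00

By inclusion–exclusion:
Individual areas: |A| = 12, |B| = 15.
|A∩B|: x∈[5,6], y∈[5,6] → 1·1 = 1.
|A ∪ B| = 27 − 1 = 26.00.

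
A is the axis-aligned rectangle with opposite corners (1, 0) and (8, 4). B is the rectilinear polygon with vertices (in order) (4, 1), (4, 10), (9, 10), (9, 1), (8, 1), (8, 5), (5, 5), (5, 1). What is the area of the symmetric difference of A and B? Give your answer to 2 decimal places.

|A| = 28, |B| = 33, |A∩B| = 3.
|A △ B| = |A| + |B| − 2·|A∩B| = 28 + 33 − 6 = 55.00.

55.00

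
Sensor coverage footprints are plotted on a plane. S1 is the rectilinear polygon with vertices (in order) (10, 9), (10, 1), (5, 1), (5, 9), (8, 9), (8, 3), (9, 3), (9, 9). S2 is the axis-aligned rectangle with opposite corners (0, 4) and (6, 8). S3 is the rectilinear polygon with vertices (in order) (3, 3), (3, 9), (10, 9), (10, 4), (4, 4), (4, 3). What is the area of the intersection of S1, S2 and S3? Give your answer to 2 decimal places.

4.00

The intersection is the polygon with vertices (6,8), (6,4), (5,4), (5,8).
By the shoelace formula its area is 4.00.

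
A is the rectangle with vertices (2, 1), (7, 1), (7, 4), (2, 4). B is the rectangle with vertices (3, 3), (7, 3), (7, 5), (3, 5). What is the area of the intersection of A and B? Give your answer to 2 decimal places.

|A∩B|: x∈[3,7], y∈[3,4] → 4·1 = 4.

4.00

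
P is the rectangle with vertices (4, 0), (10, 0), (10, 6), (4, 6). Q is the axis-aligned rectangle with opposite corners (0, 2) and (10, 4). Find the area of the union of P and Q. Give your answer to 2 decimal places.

By inclusion–exclusion:
Individual areas: |P| = 36, |Q| = 20.
|P∩Q|: x∈[4,10], y∈[2,4] → 6·2 = 12.
|P ∪ Q| = 56 − 12 = 44.00.

44.00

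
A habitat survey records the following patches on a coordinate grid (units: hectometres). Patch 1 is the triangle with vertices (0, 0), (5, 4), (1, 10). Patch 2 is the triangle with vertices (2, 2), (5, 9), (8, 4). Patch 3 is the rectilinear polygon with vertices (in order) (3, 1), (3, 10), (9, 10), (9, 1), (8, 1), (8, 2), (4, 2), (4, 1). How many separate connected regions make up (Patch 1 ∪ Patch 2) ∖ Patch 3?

1

(Patch 1 ∪ Patch 2) ∖ Patch 3 is a single connected region.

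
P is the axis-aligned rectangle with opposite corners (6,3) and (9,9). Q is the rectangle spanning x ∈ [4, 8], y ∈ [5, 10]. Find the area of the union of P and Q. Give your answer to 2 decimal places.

By inclusion–exclusion:
Individual areas: |P| = 18, |Q| = 20.
|P∩Q|: x∈[6,8], y∈[5,9] → 2·4 = 8.
|P ∪ Q| = 38 − 8 = 30.00.

30.00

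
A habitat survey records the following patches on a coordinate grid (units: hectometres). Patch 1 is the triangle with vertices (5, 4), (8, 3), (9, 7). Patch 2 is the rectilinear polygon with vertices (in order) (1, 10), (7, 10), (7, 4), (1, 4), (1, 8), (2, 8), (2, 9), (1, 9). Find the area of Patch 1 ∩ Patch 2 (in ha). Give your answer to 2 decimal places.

1.50

The intersection is the polygon with vertices (7,5.5), (7,4), (5,4).
By the shoelace formula its area is 1.50.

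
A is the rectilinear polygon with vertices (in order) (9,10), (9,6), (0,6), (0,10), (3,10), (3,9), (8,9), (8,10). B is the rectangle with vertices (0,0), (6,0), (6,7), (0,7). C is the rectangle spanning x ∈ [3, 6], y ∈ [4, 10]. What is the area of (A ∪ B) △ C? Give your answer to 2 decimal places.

55.00

|A ∪ B| = 67.
|(A ∪ B) ∩ C| = 15.
|(A ∪ B) △ C| = 67 + 18 − 30 = 55.00.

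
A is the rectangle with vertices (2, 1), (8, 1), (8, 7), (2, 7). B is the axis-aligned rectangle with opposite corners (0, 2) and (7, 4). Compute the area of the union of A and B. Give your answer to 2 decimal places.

40.00

By inclusion–exclusion:
Individual areas: |A| = 36, |B| = 14.
|A∩B|: x∈[2,7], y∈[2,4] → 5·2 = 10.
|A ∪ B| = 50 − 10 = 40.00.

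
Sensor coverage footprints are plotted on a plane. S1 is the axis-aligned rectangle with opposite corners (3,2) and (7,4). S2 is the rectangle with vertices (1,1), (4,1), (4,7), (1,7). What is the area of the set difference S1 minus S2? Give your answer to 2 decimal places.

|S1∩S2|: x∈[3,4], y∈[2,4] → 1·2 = 2.
|S1| = 8.
|S1 ∖ S2| = |S1| − |S1∩S2| = 8 − 2 = 6.00.

6.00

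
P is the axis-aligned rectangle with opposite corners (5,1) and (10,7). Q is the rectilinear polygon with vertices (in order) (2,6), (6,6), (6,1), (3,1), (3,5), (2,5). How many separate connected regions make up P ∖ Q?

P ∖ Q is a single connected region.

1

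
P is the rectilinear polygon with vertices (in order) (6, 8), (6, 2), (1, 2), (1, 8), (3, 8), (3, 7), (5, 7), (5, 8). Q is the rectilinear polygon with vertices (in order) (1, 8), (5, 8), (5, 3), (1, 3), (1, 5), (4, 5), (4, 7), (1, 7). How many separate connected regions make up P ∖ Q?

2

P ∖ Q splits into 2 disjoint pieces (area 10, area 6).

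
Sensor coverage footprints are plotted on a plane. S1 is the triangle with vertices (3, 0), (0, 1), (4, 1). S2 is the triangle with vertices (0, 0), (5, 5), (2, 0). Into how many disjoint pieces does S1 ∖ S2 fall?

S1 ∖ S2 splits into 2 disjoint pieces (area 1.0611, area 0.125).

2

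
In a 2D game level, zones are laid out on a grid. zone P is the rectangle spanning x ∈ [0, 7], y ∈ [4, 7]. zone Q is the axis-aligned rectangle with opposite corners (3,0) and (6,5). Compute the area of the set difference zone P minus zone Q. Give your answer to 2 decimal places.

18.00

|zone P∩zone Q|: x∈[3,6], y∈[4,5] → 3·1 = 3.
|zone P| = 21.
|zone P ∖ zone Q| = |zone P| − |zone P∩zone Q| = 21 − 3 = 18.00.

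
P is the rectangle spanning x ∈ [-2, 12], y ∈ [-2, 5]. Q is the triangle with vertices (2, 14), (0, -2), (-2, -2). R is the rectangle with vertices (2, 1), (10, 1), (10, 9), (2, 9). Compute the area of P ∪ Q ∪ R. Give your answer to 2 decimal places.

By inclusion–exclusion:
Individual areas: |P| = 98, |Q| = 16, |R| = 64.
|P∩Q| = 10.9375.
|P∩R|: x∈[2,10], y∈[1,5] → 8·4 = 32.
|Q∩R| = 0.
|P∩Q∩R| = 0.
|P ∪ Q ∪ R| = 178 − 42.9375 + 0 = 135.06.

135.06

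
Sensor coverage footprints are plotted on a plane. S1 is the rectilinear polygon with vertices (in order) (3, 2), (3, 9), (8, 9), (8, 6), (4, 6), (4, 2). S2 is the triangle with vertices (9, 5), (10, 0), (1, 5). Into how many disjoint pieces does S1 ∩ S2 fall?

S1 ∩ S2 is a single connected region.

1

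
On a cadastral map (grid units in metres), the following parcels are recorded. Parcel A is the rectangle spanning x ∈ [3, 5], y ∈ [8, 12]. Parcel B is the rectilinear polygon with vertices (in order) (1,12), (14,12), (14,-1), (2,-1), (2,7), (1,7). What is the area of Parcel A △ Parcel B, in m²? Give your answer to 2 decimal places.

153.00

|Parcel A| = 8, |Parcel B| = 161, |Parcel A∩Parcel B| = 8.
|Parcel A △ Parcel B| = |Parcel A| + |Parcel B| − 2·|Parcel A∩Parcel B| = 8 + 161 − 16 = 153.00.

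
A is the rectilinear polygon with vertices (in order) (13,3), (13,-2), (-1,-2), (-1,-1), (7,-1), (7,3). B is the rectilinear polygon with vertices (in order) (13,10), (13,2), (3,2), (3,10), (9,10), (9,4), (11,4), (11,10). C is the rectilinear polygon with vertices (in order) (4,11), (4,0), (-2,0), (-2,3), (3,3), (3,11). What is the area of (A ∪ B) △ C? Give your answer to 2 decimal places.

110.00

|A ∪ B| = 100.
|(A ∪ B) ∩ C| = 8.
|(A ∪ B) △ C| = 100 + 26 − 16 = 110.00.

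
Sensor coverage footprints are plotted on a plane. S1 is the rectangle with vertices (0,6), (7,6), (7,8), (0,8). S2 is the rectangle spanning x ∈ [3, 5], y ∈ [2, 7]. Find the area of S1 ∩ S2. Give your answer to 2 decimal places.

|S1∩S2|: x∈[3,5], y∈[6,7] → 2·1 = 2.

2.00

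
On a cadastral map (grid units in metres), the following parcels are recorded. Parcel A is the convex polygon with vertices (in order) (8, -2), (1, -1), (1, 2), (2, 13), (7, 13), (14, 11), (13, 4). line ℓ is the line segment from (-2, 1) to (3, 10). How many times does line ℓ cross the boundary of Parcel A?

1

The segment meets the boundary at (1.478,7.261).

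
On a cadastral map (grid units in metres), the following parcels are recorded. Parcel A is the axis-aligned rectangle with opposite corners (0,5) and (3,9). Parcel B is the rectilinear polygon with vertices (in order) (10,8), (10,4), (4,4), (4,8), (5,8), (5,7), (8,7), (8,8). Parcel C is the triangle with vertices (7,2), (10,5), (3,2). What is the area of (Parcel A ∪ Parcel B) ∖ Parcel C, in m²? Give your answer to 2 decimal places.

32.33

|Parcel A ∪ Parcel B| = 33.
|(Parcel A ∪ Parcel B) ∩ Parcel C| = 0.6667.
|(Parcel A ∪ Parcel B) ∖ Parcel C| = 33 − 0.6667 = 32.33.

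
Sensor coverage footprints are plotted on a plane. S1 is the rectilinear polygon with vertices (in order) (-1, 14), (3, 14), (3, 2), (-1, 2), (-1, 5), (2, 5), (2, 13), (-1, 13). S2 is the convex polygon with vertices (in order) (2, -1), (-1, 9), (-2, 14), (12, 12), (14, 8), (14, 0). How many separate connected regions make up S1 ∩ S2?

1

S1 ∩ S2 is a single connected region.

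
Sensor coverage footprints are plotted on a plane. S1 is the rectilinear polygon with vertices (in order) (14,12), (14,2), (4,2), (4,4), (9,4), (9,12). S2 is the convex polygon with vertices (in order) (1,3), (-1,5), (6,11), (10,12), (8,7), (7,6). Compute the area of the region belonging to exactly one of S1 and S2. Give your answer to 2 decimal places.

|S1| = 60, |S2| = 41.5, |S1∩S2| = 1.125.
|S1 △ S2| = |S1| + |S2| − 2·|S1∩S2| = 60 + 41.5 − 2.25 = 99.25.

99.25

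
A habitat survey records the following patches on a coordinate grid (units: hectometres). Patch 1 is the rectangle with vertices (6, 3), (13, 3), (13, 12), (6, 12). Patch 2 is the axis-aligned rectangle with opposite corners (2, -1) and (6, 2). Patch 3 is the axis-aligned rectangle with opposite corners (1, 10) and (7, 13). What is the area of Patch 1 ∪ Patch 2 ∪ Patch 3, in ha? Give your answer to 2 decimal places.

By inclusion–exclusion:
Individual areas: |Patch 1| = 63, |Patch 2| = 12, |Patch 3| = 18.
|Patch 1∩Patch 2| = 0 (no overlap).
|Patch 1∩Patch 3|: x∈[6,7], y∈[10,12] → 1·2 = 2.
|Patch 2∩Patch 3| = 0 (no overlap).
|Patch 1∩Patch 2∩Patch 3| = 0.
|Patch 1 ∪ Patch 2 ∪ Patch 3| = 93 − 2 + 0 = 91.00.

91.00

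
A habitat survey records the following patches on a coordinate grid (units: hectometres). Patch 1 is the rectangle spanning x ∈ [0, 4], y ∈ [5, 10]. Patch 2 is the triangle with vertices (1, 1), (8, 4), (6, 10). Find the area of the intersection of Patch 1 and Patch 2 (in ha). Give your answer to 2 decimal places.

The intersection is the polygon with vertices (4,5), (3.222,5), (4,6.4).
By the shoelace formula its area is 0.54.

0.54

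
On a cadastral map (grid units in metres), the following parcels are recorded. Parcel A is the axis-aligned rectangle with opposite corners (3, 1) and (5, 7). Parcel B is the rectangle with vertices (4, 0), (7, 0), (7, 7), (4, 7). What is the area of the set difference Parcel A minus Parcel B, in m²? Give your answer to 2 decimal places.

|Parcel A∩Parcel B|: x∈[4,5], y∈[1,7] → 1·6 = 6.
|Parcel A| = 12.
|Parcel A ∖ Parcel B| = |Parcel A| − |Parcel A∩Parcel B| = 12 − 6 = 6.00.

6.00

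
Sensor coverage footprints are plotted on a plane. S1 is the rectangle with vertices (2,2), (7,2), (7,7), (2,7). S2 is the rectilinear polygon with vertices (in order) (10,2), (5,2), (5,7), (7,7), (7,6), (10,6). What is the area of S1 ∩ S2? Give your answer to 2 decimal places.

The intersection is the polygon with vertices (7,2), (5,2), (5,7), (7,7), (7,6).
By the shoelace formula its area is 10.00.

10.00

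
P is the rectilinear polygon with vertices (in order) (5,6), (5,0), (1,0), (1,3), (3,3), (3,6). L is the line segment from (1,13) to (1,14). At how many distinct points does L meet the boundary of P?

0

The segment lies entirely outside P and never meets its boundary.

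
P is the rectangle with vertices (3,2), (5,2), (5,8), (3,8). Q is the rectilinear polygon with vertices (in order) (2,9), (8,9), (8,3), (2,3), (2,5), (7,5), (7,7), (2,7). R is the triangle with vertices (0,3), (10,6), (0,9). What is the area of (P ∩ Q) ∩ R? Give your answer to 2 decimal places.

3.18

|P ∩ Q| = 6.
|(P ∩ Q) ∩ R| = 3.18.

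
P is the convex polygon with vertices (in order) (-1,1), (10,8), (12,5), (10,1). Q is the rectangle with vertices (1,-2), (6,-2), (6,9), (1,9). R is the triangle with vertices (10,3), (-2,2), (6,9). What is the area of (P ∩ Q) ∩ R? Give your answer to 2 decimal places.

The region (P ∩ Q) ∩ R is the polygon with vertices (6,2.667), (1,2.25), (1,2.273), (6,5.455).
By the shoelace formula its area is 7.03.

7.03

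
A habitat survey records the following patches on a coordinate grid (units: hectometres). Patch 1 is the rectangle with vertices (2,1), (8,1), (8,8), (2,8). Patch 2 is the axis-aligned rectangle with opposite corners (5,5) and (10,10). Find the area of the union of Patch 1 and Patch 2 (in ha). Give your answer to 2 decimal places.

By inclusion–exclusion:
Individual areas: |Patch 1| = 42, |Patch 2| = 25.
|Patch 1∩Patch 2|: x∈[5,8], y∈[5,8] → 3·3 = 9.
|Patch 1 ∪ Patch 2| = 67 − 9 = 58.00.

58.00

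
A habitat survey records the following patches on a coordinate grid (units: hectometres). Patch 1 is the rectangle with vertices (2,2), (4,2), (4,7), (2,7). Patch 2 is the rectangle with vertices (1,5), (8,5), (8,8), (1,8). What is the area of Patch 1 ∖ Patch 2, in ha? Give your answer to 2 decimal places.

|Patch 1∩Patch 2|: x∈[2,4], y∈[5,7] → 2·2 = 4.
|Patch 1| = 10.
|Patch 1 ∖ Patch 2| = |Patch 1| − |Patch 1∩Patch 2| = 10 − 4 = 6.00.

6.00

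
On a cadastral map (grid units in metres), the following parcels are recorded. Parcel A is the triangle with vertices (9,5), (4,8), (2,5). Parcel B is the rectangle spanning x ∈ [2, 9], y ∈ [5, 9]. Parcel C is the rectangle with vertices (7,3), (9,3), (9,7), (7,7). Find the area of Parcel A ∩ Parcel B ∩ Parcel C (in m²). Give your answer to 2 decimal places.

1.20

The intersection is the polygon with vertices (9,5), (7,5), (7,6.2).
By the shoelace formula its area is 1.20.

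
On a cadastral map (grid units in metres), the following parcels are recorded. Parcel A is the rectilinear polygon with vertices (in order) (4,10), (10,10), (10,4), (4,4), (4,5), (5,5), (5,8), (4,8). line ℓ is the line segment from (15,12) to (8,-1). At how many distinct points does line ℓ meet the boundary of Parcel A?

0

The segment lies entirely outside Parcel A and never meets its boundary.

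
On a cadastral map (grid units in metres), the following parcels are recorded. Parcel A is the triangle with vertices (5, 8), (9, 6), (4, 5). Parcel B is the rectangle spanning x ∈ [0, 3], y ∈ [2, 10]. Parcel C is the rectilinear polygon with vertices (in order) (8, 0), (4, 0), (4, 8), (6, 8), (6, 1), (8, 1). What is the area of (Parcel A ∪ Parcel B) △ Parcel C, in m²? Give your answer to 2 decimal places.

|Parcel A ∪ Parcel B| = 31.
|(Parcel A ∪ Parcel B) ∩ Parcel C| = 3.85.
|(Parcel A ∪ Parcel B) △ Parcel C| = 31 + 18 − 7.7 = 41.30.

41.30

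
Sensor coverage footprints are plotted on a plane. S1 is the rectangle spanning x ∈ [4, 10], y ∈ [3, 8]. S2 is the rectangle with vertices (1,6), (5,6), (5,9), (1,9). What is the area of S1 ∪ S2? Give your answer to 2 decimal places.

By inclusion–exclusion:
Individual areas: |S1| = 30, |S2| = 12.
|S1∩S2|: x∈[4,5], y∈[6,8] → 1·2 = 2.
|S1 ∪ S2| = 42 − 2 = 40.00.

40.00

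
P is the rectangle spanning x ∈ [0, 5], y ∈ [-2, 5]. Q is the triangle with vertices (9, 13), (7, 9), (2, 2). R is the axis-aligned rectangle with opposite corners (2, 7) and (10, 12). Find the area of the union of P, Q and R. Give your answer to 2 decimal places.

By inclusion–exclusion:
Individual areas: |P| = 35, |Q| = 3, |R| = 40.
|P∩Q| = 0.3506.
|P∩R| = 0 (no overlap).
|Q∩R| = 1.9578.
|P∩Q∩R| = 0.
|P ∪ Q ∪ R| = 78 − 2.3084 + 0 = 75.69.

75.69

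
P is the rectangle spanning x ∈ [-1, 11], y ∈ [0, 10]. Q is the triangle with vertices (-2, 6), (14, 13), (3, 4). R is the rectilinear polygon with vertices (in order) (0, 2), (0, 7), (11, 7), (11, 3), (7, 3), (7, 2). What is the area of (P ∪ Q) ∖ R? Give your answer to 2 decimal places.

|P ∪ Q| = 125.2045.
|(P ∪ Q) ∩ R| = 51.
|(P ∪ Q) ∖ R| = 125.2045 − 51 = 74.20.

74.20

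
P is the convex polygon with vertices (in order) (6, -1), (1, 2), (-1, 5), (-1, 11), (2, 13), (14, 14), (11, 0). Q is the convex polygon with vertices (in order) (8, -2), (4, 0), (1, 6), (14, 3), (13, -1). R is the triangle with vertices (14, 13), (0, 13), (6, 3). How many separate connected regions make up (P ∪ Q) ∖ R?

(P ∪ Q) ∖ R splits into 2 disjoint pieces (area 110.9596, area 5.8929).

2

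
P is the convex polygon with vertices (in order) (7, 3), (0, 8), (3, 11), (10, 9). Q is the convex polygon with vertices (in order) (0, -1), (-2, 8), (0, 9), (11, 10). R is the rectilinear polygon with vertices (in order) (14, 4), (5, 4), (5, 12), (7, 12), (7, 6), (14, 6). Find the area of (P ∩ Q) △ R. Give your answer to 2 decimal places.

41.20

|P ∩ Q| = 29.2733.
|(P ∩ Q) ∩ R| = 9.0373.
|(P ∩ Q) △ R| = 29.2733 + 30 − 18.0747 = 41.20.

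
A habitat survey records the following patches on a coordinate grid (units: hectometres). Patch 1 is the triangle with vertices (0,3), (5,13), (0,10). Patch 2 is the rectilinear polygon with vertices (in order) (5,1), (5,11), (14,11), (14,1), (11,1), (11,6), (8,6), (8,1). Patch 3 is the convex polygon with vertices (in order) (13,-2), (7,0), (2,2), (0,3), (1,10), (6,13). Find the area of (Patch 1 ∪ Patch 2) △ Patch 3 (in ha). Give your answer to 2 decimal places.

|Patch 1 ∪ Patch 2| = 92.5.
|(Patch 1 ∪ Patch 2) ∩ Patch 3| = 42.3143.
|(Patch 1 ∪ Patch 2) △ Patch 3| = 92.5 + 98.5 − 84.6286 = 106.37.

106.37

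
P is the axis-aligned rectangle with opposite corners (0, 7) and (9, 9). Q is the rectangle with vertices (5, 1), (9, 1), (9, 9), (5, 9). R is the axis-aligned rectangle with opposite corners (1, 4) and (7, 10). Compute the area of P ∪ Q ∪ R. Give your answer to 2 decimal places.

60.00

By inclusion–exclusion:
Individual areas: |P| = 18, |Q| = 32, |R| = 36.
|P∩Q|: x∈[5,9], y∈[7,9] → 4·2 = 8.
|P∩R|: x∈[1,7], y∈[7,9] → 6·2 = 12.
|Q∩R|: x∈[5,7], y∈[4,9] → 2·5 = 10.
|P∩Q∩R| = 4.
|P ∪ Q ∪ R| = 86 − 30 + 4 = 60.00.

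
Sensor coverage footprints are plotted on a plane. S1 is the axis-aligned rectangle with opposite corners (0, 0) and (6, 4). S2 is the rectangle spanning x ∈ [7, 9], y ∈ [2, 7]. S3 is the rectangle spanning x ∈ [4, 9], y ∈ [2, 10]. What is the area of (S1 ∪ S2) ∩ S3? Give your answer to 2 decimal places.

|S1 ∪ S2| = 34.
|(S1 ∪ S2) ∩ S3| = 14.00.

14.00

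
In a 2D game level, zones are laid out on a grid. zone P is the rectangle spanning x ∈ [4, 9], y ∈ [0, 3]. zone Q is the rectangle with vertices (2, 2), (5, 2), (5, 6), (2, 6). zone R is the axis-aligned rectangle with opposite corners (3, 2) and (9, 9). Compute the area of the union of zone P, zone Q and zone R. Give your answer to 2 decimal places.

56.00

By inclusion–exclusion:
Individual areas: |zone P| = 15, |zone Q| = 12, |zone R| = 42.
|zone P∩zone Q|: x∈[4,5], y∈[2,3] → 1·1 = 1.
|zone P∩zone R|: x∈[4,9], y∈[2,3] → 5·1 = 5.
|zone Q∩zone R|: x∈[3,5], y∈[2,6] → 2·4 = 8.
|zone P∩zone Q∩zone R| = 1.
|zone P ∪ zone Q ∪ zone R| = 69 − 14 + 1 = 56.00.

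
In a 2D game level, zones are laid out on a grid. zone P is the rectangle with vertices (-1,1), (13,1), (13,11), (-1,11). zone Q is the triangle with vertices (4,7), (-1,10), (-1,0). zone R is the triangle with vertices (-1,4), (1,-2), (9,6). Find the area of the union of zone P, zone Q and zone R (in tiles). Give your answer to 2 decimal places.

By inclusion–exclusion:
Individual areas: |zone P| = 140, |zone Q| = 25, |zone R| = 32.
|zone P∩zone Q| = 24.6429.
|zone P∩zone R| = 26.
|zone Q∩zone R| = 4.8485.
|zone P∩zone Q∩zone R| = 4.8485.
|zone P ∪ zone Q ∪ zone R| = 197 − 55.4913 + 4.8485 = 146.36.

146.36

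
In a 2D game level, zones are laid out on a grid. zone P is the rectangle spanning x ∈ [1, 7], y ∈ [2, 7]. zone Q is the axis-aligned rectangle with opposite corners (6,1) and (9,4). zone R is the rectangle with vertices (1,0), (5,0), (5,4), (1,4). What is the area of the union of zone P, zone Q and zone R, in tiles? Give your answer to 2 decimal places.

By inclusion–exclusion:
Individual areas: |zone P| = 30, |zone Q| = 9, |zone R| = 16.
|zone P∩zone Q|: x∈[6,7], y∈[2,4] → 1·2 = 2.
|zone P∩zone R|: x∈[1,5], y∈[2,4] → 4·2 = 8.
|zone Q∩zone R| = 0 (no overlap).
|zone P∩zone Q∩zone R| = 0.
|zone P ∪ zone Q ∪ zone R| = 55 − 10 + 0 = 45.00.

45.00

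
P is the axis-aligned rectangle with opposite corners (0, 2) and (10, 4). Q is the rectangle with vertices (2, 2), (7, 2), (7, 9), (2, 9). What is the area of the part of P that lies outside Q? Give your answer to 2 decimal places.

10.00

|P∩Q|: x∈[2,7], y∈[2,4] → 5·2 = 10.
|P| = 20.
|P ∖ Q| = |P| − |P∩Q| = 20 − 10 = 10.00.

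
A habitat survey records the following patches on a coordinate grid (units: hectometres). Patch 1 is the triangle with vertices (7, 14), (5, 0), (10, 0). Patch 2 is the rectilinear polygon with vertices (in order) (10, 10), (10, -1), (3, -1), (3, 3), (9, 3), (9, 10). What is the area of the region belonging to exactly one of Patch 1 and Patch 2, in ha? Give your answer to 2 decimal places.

|Patch 1| = 35, |Patch 2| = 35, |Patch 1∩Patch 2| = 13.6905.
|Patch 1 △ Patch 2| = |Patch 1| + |Patch 2| − 2·|Patch 1∩Patch 2| = 35 + 35 − 27.381 = 42.62.

42.62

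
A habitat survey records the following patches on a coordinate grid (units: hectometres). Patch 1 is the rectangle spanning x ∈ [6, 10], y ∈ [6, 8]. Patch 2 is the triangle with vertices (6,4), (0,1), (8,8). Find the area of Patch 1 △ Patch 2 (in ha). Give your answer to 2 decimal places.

|Patch 1| = 8, |Patch 2| = 9, |Patch 1∩Patch 2| = 1.25.
|Patch 1 △ Patch 2| = |Patch 1| + |Patch 2| − 2·|Patch 1∩Patch 2| = 8 + 9 − 2.5 = 14.50.

14.50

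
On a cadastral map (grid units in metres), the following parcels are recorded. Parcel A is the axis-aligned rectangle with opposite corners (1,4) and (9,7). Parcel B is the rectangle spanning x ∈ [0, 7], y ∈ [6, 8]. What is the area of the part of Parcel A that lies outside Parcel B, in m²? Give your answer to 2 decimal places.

18.00

|Parcel A∩Parcel B|: x∈[1,7], y∈[6,7] → 6·1 = 6.
|Parcel A| = 24.
|Parcel A ∖ Parcel B| = |Parcel A| − |Parcel A∩Parcel B| = 24 − 6 = 18.00.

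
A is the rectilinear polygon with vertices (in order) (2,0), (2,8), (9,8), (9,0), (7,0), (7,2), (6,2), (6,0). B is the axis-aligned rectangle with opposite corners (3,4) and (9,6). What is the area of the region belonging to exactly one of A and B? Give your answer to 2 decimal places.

42.00

|A| = 54, |B| = 12, |A∩B| = 12.
|A △ B| = |A| + |B| − 2·|A∩B| = 54 + 12 − 24 = 42.00.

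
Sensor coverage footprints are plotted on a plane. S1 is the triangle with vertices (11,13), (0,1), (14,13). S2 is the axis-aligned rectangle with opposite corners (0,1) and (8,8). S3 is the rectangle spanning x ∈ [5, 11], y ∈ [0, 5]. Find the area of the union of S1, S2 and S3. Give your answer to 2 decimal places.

By inclusion–exclusion:
Individual areas: |S1| = 18, |S2| = 56, |S3| = 30.
|S1∩S2| = 6.1131.
|S1∩S3| = 0.
|S2∩S3|: x∈[5,8], y∈[1,5] → 3·4 = 12.
|S1∩S2∩S3| = 0.
|S1 ∪ S2 ∪ S3| = 104 − 18.1131 + 0 = 85.89.

85.89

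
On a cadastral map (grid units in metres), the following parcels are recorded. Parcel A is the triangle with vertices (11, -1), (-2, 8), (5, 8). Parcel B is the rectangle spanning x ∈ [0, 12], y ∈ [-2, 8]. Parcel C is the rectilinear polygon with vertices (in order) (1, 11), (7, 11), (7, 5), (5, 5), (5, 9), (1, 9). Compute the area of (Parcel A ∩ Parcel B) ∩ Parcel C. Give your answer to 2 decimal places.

3.00

The region (Parcel A ∩ Parcel B) ∩ Parcel C is the polygon with vertices (7,5), (5,5), (5,8).
By the shoelace formula its area is 3.00.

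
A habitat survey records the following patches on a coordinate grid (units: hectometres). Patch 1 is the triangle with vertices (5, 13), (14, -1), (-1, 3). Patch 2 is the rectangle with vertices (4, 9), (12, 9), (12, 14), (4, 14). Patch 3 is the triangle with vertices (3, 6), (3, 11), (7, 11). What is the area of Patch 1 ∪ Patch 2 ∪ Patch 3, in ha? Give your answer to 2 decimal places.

By inclusion–exclusion:
Individual areas: |Patch 1| = 87, |Patch 2| = 40, |Patch 3| = 10.
|Patch 1∩Patch 2| = 8.3095.
|Patch 1∩Patch 3| = 9.2899.
|Patch 2∩Patch 3| = 4.4.
|Patch 1∩Patch 2∩Patch 3| = 4.2232.
|Patch 1 ∪ Patch 2 ∪ Patch 3| = 137 − 21.9994 + 4.2232 = 119.22.

119.22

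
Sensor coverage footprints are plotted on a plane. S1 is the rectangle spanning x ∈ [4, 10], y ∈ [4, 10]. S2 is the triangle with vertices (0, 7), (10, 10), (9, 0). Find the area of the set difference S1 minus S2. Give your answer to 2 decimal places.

7.20

|S1| = 36, |S1∩S2| = 28.8.
|S1 ∖ S2| = |S1| − |S1∩S2| = 36 − 28.8 = 7.20.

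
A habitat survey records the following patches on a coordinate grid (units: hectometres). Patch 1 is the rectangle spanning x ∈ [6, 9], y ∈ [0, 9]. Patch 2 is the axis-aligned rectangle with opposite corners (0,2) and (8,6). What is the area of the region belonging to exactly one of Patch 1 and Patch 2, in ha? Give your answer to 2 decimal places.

|Patch 1∩Patch 2|: x∈[6,8], y∈[2,6] → 2·4 = 8.
|Patch 1 △ Patch 2| = |Patch 1| + |Patch 2| − 2·|Patch 1∩Patch 2| = 27 + 32 − 16 = 43.00.

43.00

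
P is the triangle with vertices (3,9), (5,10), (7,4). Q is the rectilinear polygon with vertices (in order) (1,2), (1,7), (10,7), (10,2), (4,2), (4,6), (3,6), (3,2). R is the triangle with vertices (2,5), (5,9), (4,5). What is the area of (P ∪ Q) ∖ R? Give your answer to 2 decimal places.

43.29

|P ∪ Q| = 45.9.
|(P ∪ Q) ∩ R| = 2.6144.
|(P ∪ Q) ∖ R| = 45.9 − 2.6144 = 43.29.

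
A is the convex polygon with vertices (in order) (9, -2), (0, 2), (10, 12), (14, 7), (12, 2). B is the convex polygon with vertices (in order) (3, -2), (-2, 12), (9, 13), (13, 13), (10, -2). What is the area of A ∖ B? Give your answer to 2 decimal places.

|A| = 99, |A∩B| = 85.2088.
|A ∖ B| = |A| − |A∩B| = 99 − 85.2088 = 13.79.

13.79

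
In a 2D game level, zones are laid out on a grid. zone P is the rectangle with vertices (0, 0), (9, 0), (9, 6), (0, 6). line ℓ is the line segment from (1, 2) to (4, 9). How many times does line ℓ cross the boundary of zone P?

The segment meets the boundary at (2.714,6).

1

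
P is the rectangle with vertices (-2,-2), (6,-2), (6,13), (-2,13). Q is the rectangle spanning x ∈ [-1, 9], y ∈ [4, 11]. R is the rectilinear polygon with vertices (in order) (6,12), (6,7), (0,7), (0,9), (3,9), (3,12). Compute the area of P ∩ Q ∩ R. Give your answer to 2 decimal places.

The intersection is the polygon with vertices (6,11), (6,7), (0,7), (0,9), (3,9), (3,11).
By the shoelace formula its area is 18.00.

18.00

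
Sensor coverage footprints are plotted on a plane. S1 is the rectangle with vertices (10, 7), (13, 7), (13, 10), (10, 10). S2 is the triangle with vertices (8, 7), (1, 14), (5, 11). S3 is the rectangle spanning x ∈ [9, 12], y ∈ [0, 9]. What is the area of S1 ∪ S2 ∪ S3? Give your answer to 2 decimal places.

35.50

By inclusion–exclusion:
Individual areas: |S1| = 9, |S2| = 3.5, |S3| = 27.
|S1∩S2| = 0.
|S1∩S3|: x∈[10,12], y∈[7,9] → 2·2 = 4.
|S2∩S3| = 0.
|S1∩S2∩S3| = 0.
|S1 ∪ S2 ∪ S3| = 39.5 − 4 + 0 = 35.50.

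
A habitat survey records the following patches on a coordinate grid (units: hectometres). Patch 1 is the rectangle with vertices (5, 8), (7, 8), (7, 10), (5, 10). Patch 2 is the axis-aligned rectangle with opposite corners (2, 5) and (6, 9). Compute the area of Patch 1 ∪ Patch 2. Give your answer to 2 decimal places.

19.00

By inclusion–exclusion:
Individual areas: |Patch 1| = 4, |Patch 2| = 16.
|Patch 1∩Patch 2|: x∈[5,6], y∈[8,9] → 1·1 = 1.
|Patch 1 ∪ Patch 2| = 20 − 1 = 19.00.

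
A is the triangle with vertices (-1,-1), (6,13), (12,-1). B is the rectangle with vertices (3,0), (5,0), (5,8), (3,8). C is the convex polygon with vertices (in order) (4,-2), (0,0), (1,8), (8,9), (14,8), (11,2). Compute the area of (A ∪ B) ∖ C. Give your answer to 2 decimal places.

19.70

|A ∪ B| = 91.25.
|(A ∪ B) ∩ C| = 71.5477.
|(A ∪ B) ∖ C| = 91.25 − 71.5477 = 19.70.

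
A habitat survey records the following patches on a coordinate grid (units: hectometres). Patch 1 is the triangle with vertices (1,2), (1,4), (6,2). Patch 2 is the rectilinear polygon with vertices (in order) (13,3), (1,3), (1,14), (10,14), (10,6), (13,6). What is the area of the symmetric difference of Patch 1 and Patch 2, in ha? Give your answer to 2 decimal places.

|Patch 1| = 5, |Patch 2| = 108, |Patch 1∩Patch 2| = 1.25.
|Patch 1 △ Patch 2| = |Patch 1| + |Patch 2| − 2·|Patch 1∩Patch 2| = 5 + 108 − 2.5 = 110.50.

110.50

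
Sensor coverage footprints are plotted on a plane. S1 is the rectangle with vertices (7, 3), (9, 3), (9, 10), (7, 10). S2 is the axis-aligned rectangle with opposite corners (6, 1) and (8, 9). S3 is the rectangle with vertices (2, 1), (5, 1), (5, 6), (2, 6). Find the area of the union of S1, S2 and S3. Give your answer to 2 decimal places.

39.00

By inclusion–exclusion:
Individual areas: |S1| = 14, |S2| = 16, |S3| = 15.
|S1∩S2|: x∈[7,8], y∈[3,9] → 1·6 = 6.
|S1∩S3| = 0 (no overlap).
|S2∩S3| = 0 (no overlap).
|S1∩S2∩S3| = 0.
|S1 ∪ S2 ∪ S3| = 45 − 6 + 0 = 39.00.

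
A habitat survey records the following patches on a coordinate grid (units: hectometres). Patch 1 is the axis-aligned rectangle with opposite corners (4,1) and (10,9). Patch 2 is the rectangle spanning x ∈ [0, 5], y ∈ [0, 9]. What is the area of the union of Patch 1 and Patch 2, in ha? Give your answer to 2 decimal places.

85.00

By inclusion–exclusion:
Individual areas: |Patch 1| = 48, |Patch 2| = 45.
|Patch 1∩Patch 2|: x∈[4,5], y∈[1,9] → 1·8 = 8.
|Patch 1 ∪ Patch 2| = 93 − 8 = 85.00.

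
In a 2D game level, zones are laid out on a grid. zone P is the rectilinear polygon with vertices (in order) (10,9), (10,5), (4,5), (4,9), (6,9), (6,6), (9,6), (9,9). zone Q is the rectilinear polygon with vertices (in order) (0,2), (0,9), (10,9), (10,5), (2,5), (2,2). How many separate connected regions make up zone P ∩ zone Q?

zone P ∩ zone Q is a single connected region.

1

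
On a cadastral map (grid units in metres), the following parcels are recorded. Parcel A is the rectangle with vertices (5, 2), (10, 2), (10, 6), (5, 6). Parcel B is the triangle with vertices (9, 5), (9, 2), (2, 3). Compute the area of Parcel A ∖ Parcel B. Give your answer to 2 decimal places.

11.43

|Parcel A| = 20, |Parcel A∩Parcel B| = 8.5714.
|Parcel A ∖ Parcel B| = |Parcel A| − |Parcel A∩Parcel B| = 20 − 8.5714 = 11.43.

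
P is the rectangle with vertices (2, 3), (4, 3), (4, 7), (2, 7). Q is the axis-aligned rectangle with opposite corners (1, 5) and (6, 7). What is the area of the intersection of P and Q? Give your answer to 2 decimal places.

|P∩Q|: x∈[2,4], y∈[5,7] → 2·2 = 4.

4.00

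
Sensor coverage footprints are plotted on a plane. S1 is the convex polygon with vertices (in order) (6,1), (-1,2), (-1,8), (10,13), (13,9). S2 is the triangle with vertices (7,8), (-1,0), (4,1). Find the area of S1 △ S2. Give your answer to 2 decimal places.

94.96

|S1| = 103, |S2| = 16, |S1∩S2| = 12.0192.
|S1 △ S2| = |S1| + |S2| − 2·|S1∩S2| = 103 + 16 − 24.0385 = 94.96.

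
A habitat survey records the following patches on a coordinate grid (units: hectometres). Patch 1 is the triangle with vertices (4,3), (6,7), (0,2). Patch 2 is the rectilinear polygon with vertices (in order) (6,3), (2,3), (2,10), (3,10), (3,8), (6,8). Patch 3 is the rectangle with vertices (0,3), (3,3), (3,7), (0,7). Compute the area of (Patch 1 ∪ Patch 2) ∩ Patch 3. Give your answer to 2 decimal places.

The region (Patch 1 ∪ Patch 2) ∩ Patch 3 is the polygon with vertices (2,3.667), (2,7), (3,7), (3,3), (1.2,3).
By the shoelace formula its area is 4.27.

4.27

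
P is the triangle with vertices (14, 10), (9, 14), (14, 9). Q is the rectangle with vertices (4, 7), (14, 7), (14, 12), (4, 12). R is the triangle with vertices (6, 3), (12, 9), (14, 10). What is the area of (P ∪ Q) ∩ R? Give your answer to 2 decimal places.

1.86

The region (P ∪ Q) ∩ R is the polygon with vertices (10,7), (12,9), (14,10), (10.571,7).
By the shoelace formula its area is 1.86.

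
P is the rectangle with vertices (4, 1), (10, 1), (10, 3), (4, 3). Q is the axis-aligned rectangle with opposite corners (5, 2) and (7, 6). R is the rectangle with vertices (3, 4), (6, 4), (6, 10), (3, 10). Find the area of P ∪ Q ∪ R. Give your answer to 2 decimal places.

34.00

By inclusion–exclusion:
Individual areas: |P| = 12, |Q| = 8, |R| = 18.
|P∩Q|: x∈[5,7], y∈[2,3] → 2·1 = 2.
|P∩R| = 0 (no overlap).
|Q∩R|: x∈[5,6], y∈[4,6] → 1·2 = 2.
|P∩Q∩R| = 0.
|P ∪ Q ∪ R| = 38 − 4 + 0 = 34.00.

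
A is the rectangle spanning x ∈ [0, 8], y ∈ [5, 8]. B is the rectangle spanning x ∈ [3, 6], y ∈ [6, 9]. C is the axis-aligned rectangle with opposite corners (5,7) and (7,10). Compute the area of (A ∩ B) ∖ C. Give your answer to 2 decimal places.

|A ∩ B| = 6.
|(A ∩ B) ∩ C| = 1.
|(A ∩ B) ∖ C| = 6 − 1 = 5.00.

5.00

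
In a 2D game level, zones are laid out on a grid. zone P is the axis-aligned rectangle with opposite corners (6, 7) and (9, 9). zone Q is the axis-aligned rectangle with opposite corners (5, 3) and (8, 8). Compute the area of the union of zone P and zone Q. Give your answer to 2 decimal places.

By inclusion–exclusion:
Individual areas: |zone P| = 6, |zone Q| = 15.
|zone P∩zone Q|: x∈[6,8], y∈[7,8] → 2·1 = 2.
|zone P ∪ zone Q| = 21 − 2 = 19.00.

19.00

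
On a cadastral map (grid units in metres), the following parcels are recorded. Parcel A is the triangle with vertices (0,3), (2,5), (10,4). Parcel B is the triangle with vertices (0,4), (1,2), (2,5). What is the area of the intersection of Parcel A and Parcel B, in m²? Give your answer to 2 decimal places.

The intersection is the polygon with vertices (2,5), (1.379,3.138), (0.476,3.048), (0.333,3.333).
By the shoelace formula its area is 1.17.

1.17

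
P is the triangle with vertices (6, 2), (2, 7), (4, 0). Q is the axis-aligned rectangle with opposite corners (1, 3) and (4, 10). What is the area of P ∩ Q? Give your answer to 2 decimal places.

3.21

The intersection is the polygon with vertices (2,7), (4,4.5), (4,3), (3.143,3).
By the shoelace formula its area is 3.21.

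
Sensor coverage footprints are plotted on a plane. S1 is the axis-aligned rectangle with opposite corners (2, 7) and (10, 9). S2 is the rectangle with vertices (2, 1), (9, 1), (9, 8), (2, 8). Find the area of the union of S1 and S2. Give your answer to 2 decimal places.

By inclusion–exclusion:
Individual areas: |S1| = 16, |S2| = 49.
|S1∩S2|: x∈[2,9], y∈[7,8] → 7·1 = 7.
|S1 ∪ S2| = 65 − 7 = 58.00.

58.00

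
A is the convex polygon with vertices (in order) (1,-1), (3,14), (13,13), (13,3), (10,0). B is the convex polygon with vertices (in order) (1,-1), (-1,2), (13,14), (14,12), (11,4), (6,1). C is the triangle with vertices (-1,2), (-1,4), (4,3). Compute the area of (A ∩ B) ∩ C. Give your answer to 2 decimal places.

The region (A ∩ B) ∩ C is the polygon with vertices (1.597,3.481), (4,3), (1.466,2.493).
By the shoelace formula its area is 1.22.

1.22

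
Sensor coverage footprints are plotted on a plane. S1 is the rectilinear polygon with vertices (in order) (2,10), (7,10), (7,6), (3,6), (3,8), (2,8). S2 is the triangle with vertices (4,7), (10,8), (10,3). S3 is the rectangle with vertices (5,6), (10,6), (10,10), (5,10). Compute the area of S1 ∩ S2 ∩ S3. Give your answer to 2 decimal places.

The intersection is the polygon with vertices (5.5,6), (5,6.333), (5,7.167), (7,7.5), (7,6).
By the shoelace formula its area is 2.58.

2.58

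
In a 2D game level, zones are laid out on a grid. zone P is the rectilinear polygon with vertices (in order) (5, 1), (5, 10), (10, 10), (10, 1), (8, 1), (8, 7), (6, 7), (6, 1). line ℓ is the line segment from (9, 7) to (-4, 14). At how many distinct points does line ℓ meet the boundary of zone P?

The segment meets the boundary at (5,9.154).

1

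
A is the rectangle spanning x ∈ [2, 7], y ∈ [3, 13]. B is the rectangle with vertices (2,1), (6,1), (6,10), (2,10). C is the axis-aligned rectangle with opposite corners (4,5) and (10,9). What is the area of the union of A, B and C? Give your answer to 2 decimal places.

By inclusion–exclusion:
Individual areas: |A| = 50, |B| = 36, |C| = 24.
|A∩B|: x∈[2,6], y∈[3,10] → 4·7 = 28.
|A∩C|: x∈[4,7], y∈[5,9] → 3·4 = 12.
|B∩C|: x∈[4,6], y∈[5,9] → 2·4 = 8.
|A∩B∩C| = 8.
|A ∪ B ∪ C| = 110 − 48 + 8 = 70.00.

70.00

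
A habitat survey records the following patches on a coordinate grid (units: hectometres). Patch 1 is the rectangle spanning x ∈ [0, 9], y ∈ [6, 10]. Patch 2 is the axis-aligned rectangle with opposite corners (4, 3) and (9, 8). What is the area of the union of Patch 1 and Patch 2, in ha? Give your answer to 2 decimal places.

51.00

By inclusion–exclusion:
Individual areas: |Patch 1| = 36, |Patch 2| = 25.
|Patch 1∩Patch 2|: x∈[4,9], y∈[6,8] → 5·2 = 10.
|Patch 1 ∪ Patch 2| = 61 − 10 = 51.00.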